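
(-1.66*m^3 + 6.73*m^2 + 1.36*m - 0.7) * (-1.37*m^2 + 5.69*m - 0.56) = 2.2742*m^5 - 18.6655*m^4 + 37.3601*m^3 + 4.9286*m^2 - 4.7446*m + 0.392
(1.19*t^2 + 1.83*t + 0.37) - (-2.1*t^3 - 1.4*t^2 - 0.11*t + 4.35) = 2.1*t^3 + 2.59*t^2 + 1.94*t - 3.98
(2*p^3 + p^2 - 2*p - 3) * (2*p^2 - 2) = 4*p^5 + 2*p^4 - 8*p^3 - 8*p^2 + 4*p + 6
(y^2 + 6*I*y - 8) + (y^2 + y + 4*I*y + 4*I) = 2*y^2 + y + 10*I*y - 8 + 4*I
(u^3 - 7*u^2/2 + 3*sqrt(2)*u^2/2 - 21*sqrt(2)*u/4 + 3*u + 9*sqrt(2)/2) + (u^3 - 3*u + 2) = 2*u^3 - 7*u^2/2 + 3*sqrt(2)*u^2/2 - 21*sqrt(2)*u/4 + 2 + 9*sqrt(2)/2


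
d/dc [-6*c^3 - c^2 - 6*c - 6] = -18*c^2 - 2*c - 6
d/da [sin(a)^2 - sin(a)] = sin(2*a) - cos(a)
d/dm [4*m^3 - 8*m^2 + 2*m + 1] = 12*m^2 - 16*m + 2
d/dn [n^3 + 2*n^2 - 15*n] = 3*n^2 + 4*n - 15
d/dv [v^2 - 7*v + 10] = 2*v - 7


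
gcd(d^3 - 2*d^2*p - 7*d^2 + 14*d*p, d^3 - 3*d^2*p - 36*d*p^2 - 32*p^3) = 1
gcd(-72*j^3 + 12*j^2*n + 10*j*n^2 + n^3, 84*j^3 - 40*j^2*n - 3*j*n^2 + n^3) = 12*j^2 - 4*j*n - n^2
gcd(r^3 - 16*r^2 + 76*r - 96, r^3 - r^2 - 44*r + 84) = r^2 - 8*r + 12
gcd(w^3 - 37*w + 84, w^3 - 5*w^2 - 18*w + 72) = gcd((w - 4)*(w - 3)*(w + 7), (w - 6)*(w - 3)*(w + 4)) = w - 3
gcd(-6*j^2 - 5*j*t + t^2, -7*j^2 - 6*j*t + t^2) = j + t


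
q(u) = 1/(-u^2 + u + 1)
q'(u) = (2*u - 1)/(-u^2 + u + 1)^2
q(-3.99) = -0.05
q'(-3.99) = -0.03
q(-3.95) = -0.05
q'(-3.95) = -0.03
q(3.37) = -0.14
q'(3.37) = 0.12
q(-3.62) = -0.06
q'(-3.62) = -0.03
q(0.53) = 0.80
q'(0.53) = 0.04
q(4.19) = -0.08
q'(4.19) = 0.05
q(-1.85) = -0.23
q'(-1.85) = -0.26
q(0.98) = 0.98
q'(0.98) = 0.92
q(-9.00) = -0.01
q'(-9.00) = 0.00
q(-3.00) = -0.09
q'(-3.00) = -0.06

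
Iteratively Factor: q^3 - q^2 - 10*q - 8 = (q + 2)*(q^2 - 3*q - 4) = (q + 1)*(q + 2)*(q - 4)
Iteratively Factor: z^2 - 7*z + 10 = (z - 2)*(z - 5)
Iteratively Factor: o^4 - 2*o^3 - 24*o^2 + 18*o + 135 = (o - 5)*(o^3 + 3*o^2 - 9*o - 27) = (o - 5)*(o - 3)*(o^2 + 6*o + 9) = (o - 5)*(o - 3)*(o + 3)*(o + 3)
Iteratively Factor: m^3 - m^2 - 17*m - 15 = (m - 5)*(m^2 + 4*m + 3) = (m - 5)*(m + 3)*(m + 1)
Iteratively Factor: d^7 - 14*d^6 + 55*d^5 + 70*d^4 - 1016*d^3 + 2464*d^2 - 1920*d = (d - 4)*(d^6 - 10*d^5 + 15*d^4 + 130*d^3 - 496*d^2 + 480*d) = (d - 4)*(d - 3)*(d^5 - 7*d^4 - 6*d^3 + 112*d^2 - 160*d) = d*(d - 4)*(d - 3)*(d^4 - 7*d^3 - 6*d^2 + 112*d - 160) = d*(d - 4)^2*(d - 3)*(d^3 - 3*d^2 - 18*d + 40) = d*(d - 4)^2*(d - 3)*(d - 2)*(d^2 - d - 20) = d*(d - 5)*(d - 4)^2*(d - 3)*(d - 2)*(d + 4)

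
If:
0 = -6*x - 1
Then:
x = -1/6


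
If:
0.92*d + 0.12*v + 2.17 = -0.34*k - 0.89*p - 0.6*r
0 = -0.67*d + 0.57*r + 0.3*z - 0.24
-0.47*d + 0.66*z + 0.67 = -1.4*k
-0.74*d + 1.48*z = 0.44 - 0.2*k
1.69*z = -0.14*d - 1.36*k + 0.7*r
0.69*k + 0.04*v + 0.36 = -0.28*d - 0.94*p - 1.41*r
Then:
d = 0.86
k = -0.57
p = -0.79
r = 1.01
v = -22.27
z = 0.80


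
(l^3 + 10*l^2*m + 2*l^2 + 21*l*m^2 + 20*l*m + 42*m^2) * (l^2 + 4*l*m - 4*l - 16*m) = l^5 + 14*l^4*m - 2*l^4 + 61*l^3*m^2 - 28*l^3*m - 8*l^3 + 84*l^2*m^3 - 122*l^2*m^2 - 112*l^2*m - 168*l*m^3 - 488*l*m^2 - 672*m^3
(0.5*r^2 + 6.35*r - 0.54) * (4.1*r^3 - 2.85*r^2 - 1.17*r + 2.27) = 2.05*r^5 + 24.61*r^4 - 20.8965*r^3 - 4.7555*r^2 + 15.0463*r - 1.2258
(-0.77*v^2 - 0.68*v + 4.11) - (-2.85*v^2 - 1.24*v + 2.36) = 2.08*v^2 + 0.56*v + 1.75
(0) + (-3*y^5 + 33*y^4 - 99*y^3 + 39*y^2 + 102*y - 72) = -3*y^5 + 33*y^4 - 99*y^3 + 39*y^2 + 102*y - 72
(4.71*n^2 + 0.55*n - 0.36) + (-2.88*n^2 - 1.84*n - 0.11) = 1.83*n^2 - 1.29*n - 0.47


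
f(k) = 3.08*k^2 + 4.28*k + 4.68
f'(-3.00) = -14.20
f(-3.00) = 19.56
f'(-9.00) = -51.16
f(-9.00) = 215.64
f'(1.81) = 15.43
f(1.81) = 22.52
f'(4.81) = 33.91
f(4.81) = 96.53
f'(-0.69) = 0.03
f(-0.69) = 3.19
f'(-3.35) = -16.36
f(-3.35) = 24.91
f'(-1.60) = -5.58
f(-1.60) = 5.72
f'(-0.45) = 1.51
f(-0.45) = 3.38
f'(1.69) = 14.69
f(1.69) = 20.71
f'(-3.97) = -20.18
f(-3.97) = 36.23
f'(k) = 6.16*k + 4.28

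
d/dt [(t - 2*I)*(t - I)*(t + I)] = 3*t^2 - 4*I*t + 1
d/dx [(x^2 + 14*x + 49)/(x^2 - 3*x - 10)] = (-17*x^2 - 118*x + 7)/(x^4 - 6*x^3 - 11*x^2 + 60*x + 100)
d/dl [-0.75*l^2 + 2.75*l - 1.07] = 2.75 - 1.5*l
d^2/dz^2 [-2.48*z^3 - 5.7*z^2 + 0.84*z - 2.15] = -14.88*z - 11.4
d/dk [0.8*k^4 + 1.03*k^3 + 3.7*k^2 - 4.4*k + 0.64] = 3.2*k^3 + 3.09*k^2 + 7.4*k - 4.4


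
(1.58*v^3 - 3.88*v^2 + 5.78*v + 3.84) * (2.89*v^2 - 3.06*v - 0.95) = 4.5662*v^5 - 16.048*v^4 + 27.076*v^3 - 2.9032*v^2 - 17.2414*v - 3.648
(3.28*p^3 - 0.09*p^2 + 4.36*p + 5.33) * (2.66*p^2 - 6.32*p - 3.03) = 8.7248*p^5 - 20.969*p^4 + 2.228*p^3 - 13.1047*p^2 - 46.8964*p - 16.1499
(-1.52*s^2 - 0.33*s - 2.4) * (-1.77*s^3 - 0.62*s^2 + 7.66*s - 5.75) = 2.6904*s^5 + 1.5265*s^4 - 7.1906*s^3 + 7.7002*s^2 - 16.4865*s + 13.8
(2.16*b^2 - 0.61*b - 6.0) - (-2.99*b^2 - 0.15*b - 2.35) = 5.15*b^2 - 0.46*b - 3.65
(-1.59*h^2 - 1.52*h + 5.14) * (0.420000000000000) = -0.6678*h^2 - 0.6384*h + 2.1588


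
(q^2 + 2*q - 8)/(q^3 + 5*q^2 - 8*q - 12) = (q + 4)/(q^2 + 7*q + 6)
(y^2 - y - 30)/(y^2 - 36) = (y + 5)/(y + 6)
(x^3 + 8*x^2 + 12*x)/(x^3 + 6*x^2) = (x + 2)/x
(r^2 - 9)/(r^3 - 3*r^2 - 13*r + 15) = (r - 3)/(r^2 - 6*r + 5)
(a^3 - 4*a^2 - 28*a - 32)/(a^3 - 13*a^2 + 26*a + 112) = (a + 2)/(a - 7)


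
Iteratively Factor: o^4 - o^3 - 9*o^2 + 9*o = (o - 3)*(o^3 + 2*o^2 - 3*o) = o*(o - 3)*(o^2 + 2*o - 3) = o*(o - 3)*(o - 1)*(o + 3)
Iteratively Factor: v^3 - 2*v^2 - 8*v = (v + 2)*(v^2 - 4*v) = (v - 4)*(v + 2)*(v)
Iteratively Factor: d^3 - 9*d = (d - 3)*(d^2 + 3*d) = (d - 3)*(d + 3)*(d)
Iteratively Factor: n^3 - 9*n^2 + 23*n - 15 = (n - 1)*(n^2 - 8*n + 15) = (n - 5)*(n - 1)*(n - 3)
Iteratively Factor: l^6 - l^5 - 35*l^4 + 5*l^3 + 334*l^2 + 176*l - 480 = (l + 4)*(l^5 - 5*l^4 - 15*l^3 + 65*l^2 + 74*l - 120) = (l + 2)*(l + 4)*(l^4 - 7*l^3 - l^2 + 67*l - 60) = (l - 4)*(l + 2)*(l + 4)*(l^3 - 3*l^2 - 13*l + 15) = (l - 4)*(l - 1)*(l + 2)*(l + 4)*(l^2 - 2*l - 15) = (l - 4)*(l - 1)*(l + 2)*(l + 3)*(l + 4)*(l - 5)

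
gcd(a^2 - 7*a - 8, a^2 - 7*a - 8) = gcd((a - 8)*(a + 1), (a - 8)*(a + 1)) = a^2 - 7*a - 8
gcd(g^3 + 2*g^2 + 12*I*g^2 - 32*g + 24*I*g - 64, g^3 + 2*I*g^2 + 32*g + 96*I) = g + 4*I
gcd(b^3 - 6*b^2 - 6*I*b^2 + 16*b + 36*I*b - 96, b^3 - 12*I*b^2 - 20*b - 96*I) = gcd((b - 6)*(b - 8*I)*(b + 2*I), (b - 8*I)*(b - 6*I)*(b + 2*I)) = b^2 - 6*I*b + 16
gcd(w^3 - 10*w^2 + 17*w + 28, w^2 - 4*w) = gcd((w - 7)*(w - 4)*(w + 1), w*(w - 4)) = w - 4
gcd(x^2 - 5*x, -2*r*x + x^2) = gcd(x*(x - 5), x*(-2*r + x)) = x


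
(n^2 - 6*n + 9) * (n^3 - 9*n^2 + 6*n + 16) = n^5 - 15*n^4 + 69*n^3 - 101*n^2 - 42*n + 144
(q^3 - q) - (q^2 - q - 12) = q^3 - q^2 + 12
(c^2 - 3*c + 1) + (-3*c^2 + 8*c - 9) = -2*c^2 + 5*c - 8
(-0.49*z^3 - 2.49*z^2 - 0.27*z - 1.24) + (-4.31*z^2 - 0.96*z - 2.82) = -0.49*z^3 - 6.8*z^2 - 1.23*z - 4.06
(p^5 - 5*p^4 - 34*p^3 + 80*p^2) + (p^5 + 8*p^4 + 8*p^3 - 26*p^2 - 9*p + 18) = 2*p^5 + 3*p^4 - 26*p^3 + 54*p^2 - 9*p + 18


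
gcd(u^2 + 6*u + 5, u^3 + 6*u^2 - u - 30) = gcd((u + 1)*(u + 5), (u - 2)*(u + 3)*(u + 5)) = u + 5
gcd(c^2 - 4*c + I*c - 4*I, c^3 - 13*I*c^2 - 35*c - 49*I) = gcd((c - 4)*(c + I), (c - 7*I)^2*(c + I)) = c + I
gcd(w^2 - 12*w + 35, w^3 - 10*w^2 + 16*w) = 1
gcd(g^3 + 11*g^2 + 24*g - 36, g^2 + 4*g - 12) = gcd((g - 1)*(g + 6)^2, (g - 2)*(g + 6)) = g + 6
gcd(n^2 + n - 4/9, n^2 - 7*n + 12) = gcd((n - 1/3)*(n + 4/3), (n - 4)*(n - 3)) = 1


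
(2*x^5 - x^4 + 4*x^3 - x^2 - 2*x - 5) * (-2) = -4*x^5 + 2*x^4 - 8*x^3 + 2*x^2 + 4*x + 10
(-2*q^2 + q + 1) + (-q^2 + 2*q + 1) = -3*q^2 + 3*q + 2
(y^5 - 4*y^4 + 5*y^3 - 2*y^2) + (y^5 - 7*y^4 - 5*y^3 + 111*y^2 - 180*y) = 2*y^5 - 11*y^4 + 109*y^2 - 180*y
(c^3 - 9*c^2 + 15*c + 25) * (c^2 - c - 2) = c^5 - 10*c^4 + 22*c^3 + 28*c^2 - 55*c - 50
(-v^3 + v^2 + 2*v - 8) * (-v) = v^4 - v^3 - 2*v^2 + 8*v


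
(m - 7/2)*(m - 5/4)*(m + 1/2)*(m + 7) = m^4 + 11*m^3/4 - 111*m^2/4 + 259*m/16 + 245/16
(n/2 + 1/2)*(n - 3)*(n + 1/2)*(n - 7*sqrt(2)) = n^4/2 - 7*sqrt(2)*n^3/2 - 3*n^3/4 - 2*n^2 + 21*sqrt(2)*n^2/4 - 3*n/4 + 14*sqrt(2)*n + 21*sqrt(2)/4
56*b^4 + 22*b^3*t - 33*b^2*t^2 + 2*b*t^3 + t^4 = (-4*b + t)*(-2*b + t)*(b + t)*(7*b + t)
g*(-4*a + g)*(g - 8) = -4*a*g^2 + 32*a*g + g^3 - 8*g^2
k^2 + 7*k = k*(k + 7)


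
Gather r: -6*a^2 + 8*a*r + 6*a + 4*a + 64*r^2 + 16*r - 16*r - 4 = -6*a^2 + 8*a*r + 10*a + 64*r^2 - 4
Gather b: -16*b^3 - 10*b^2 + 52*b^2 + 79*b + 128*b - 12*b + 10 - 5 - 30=-16*b^3 + 42*b^2 + 195*b - 25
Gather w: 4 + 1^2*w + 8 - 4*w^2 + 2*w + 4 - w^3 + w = -w^3 - 4*w^2 + 4*w + 16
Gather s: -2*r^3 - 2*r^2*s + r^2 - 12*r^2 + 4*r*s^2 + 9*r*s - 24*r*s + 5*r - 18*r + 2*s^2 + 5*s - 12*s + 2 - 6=-2*r^3 - 11*r^2 - 13*r + s^2*(4*r + 2) + s*(-2*r^2 - 15*r - 7) - 4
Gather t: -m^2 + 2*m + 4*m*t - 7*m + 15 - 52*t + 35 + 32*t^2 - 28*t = -m^2 - 5*m + 32*t^2 + t*(4*m - 80) + 50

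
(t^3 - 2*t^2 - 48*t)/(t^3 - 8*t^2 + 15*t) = (t^2 - 2*t - 48)/(t^2 - 8*t + 15)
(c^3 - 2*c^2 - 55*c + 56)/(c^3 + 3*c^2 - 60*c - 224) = (c - 1)/(c + 4)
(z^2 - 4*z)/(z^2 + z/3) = 3*(z - 4)/(3*z + 1)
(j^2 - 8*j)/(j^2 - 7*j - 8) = j/(j + 1)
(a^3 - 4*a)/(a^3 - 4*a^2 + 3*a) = (a^2 - 4)/(a^2 - 4*a + 3)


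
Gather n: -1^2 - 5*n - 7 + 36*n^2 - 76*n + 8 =36*n^2 - 81*n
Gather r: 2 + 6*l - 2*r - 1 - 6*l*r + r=6*l + r*(-6*l - 1) + 1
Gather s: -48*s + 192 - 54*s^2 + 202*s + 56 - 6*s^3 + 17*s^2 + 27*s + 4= -6*s^3 - 37*s^2 + 181*s + 252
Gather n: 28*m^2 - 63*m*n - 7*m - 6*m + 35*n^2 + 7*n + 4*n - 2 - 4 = 28*m^2 - 13*m + 35*n^2 + n*(11 - 63*m) - 6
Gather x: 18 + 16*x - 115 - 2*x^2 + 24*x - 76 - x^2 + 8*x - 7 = -3*x^2 + 48*x - 180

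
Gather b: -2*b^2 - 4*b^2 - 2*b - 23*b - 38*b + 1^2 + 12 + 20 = -6*b^2 - 63*b + 33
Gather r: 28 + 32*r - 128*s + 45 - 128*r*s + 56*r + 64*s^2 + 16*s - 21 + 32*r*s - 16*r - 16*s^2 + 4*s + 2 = r*(72 - 96*s) + 48*s^2 - 108*s + 54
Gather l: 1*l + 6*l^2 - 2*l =6*l^2 - l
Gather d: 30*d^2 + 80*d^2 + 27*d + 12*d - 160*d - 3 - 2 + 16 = 110*d^2 - 121*d + 11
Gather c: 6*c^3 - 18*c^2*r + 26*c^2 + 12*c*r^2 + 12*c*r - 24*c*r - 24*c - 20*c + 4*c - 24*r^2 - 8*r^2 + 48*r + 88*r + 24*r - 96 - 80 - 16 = 6*c^3 + c^2*(26 - 18*r) + c*(12*r^2 - 12*r - 40) - 32*r^2 + 160*r - 192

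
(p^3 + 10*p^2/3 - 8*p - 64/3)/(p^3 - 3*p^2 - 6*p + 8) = (3*p^2 + 4*p - 32)/(3*(p^2 - 5*p + 4))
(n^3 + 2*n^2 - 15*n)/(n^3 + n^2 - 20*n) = (n - 3)/(n - 4)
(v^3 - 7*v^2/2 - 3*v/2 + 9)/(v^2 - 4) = (2*v^2 - 3*v - 9)/(2*(v + 2))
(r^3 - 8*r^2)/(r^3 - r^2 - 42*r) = r*(8 - r)/(-r^2 + r + 42)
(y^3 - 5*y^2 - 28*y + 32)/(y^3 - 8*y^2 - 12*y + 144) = (y^2 - 9*y + 8)/(y^2 - 12*y + 36)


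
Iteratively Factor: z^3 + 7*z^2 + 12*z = (z)*(z^2 + 7*z + 12) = z*(z + 4)*(z + 3)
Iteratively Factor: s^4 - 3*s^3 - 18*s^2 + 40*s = (s)*(s^3 - 3*s^2 - 18*s + 40) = s*(s - 5)*(s^2 + 2*s - 8) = s*(s - 5)*(s + 4)*(s - 2)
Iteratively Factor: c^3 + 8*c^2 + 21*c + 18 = (c + 3)*(c^2 + 5*c + 6) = (c + 2)*(c + 3)*(c + 3)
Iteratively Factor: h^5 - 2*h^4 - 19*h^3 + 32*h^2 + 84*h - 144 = (h - 4)*(h^4 + 2*h^3 - 11*h^2 - 12*h + 36) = (h - 4)*(h - 2)*(h^3 + 4*h^2 - 3*h - 18) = (h - 4)*(h - 2)^2*(h^2 + 6*h + 9) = (h - 4)*(h - 2)^2*(h + 3)*(h + 3)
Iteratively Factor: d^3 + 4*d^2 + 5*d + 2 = (d + 1)*(d^2 + 3*d + 2) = (d + 1)^2*(d + 2)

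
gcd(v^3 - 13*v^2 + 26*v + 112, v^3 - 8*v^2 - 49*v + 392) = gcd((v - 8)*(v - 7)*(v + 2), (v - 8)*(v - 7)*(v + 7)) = v^2 - 15*v + 56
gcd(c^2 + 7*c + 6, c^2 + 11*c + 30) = c + 6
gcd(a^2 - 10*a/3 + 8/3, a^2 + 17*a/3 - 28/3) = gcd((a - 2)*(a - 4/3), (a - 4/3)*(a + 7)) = a - 4/3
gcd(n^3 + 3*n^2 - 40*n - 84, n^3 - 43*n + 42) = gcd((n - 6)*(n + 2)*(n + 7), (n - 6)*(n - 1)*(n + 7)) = n^2 + n - 42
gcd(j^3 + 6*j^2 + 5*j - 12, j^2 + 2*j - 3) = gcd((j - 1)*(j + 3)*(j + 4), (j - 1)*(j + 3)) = j^2 + 2*j - 3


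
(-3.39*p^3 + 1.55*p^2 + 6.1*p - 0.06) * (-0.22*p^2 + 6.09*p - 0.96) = 0.7458*p^5 - 20.9861*p^4 + 11.3519*p^3 + 35.6742*p^2 - 6.2214*p + 0.0576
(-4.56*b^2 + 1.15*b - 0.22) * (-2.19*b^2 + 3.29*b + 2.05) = 9.9864*b^4 - 17.5209*b^3 - 5.0827*b^2 + 1.6337*b - 0.451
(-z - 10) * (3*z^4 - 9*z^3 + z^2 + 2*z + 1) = -3*z^5 - 21*z^4 + 89*z^3 - 12*z^2 - 21*z - 10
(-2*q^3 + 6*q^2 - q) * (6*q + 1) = -12*q^4 + 34*q^3 - q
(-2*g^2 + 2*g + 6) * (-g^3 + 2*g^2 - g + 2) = 2*g^5 - 6*g^4 + 6*g^2 - 2*g + 12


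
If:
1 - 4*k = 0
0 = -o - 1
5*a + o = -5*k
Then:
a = -1/20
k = 1/4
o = -1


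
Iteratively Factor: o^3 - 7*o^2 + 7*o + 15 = (o - 3)*(o^2 - 4*o - 5) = (o - 3)*(o + 1)*(o - 5)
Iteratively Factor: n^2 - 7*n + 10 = (n - 2)*(n - 5)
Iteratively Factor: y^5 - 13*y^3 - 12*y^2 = (y + 3)*(y^4 - 3*y^3 - 4*y^2) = (y + 1)*(y + 3)*(y^3 - 4*y^2) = (y - 4)*(y + 1)*(y + 3)*(y^2) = y*(y - 4)*(y + 1)*(y + 3)*(y)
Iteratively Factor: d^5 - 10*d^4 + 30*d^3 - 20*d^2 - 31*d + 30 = (d - 3)*(d^4 - 7*d^3 + 9*d^2 + 7*d - 10) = (d - 3)*(d + 1)*(d^3 - 8*d^2 + 17*d - 10) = (d - 3)*(d - 1)*(d + 1)*(d^2 - 7*d + 10) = (d - 3)*(d - 2)*(d - 1)*(d + 1)*(d - 5)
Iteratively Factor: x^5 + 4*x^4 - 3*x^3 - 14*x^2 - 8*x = (x - 2)*(x^4 + 6*x^3 + 9*x^2 + 4*x) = x*(x - 2)*(x^3 + 6*x^2 + 9*x + 4) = x*(x - 2)*(x + 4)*(x^2 + 2*x + 1) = x*(x - 2)*(x + 1)*(x + 4)*(x + 1)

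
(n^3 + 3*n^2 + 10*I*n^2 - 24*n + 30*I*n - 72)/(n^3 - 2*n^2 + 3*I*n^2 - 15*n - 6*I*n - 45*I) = (n^2 + 10*I*n - 24)/(n^2 + n*(-5 + 3*I) - 15*I)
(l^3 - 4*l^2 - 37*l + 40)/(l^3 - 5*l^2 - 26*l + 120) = (l^2 - 9*l + 8)/(l^2 - 10*l + 24)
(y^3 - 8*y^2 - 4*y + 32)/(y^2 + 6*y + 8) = (y^2 - 10*y + 16)/(y + 4)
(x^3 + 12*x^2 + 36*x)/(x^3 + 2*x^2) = (x^2 + 12*x + 36)/(x*(x + 2))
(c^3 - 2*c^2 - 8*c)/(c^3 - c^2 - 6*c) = (c - 4)/(c - 3)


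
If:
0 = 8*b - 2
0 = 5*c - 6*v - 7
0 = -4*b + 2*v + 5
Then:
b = 1/4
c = -1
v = -2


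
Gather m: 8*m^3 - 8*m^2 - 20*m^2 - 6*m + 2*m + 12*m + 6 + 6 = 8*m^3 - 28*m^2 + 8*m + 12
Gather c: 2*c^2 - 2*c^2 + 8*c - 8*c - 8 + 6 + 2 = 0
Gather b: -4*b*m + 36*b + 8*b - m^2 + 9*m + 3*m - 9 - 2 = b*(44 - 4*m) - m^2 + 12*m - 11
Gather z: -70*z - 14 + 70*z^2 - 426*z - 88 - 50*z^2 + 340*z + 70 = 20*z^2 - 156*z - 32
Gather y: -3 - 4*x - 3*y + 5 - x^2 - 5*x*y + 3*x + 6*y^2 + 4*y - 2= -x^2 - x + 6*y^2 + y*(1 - 5*x)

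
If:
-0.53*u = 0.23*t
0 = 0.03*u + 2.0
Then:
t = 153.62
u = -66.67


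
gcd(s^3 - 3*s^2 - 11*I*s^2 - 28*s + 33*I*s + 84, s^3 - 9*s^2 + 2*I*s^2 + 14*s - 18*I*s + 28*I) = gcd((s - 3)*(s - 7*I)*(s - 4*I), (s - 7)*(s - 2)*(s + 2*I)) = 1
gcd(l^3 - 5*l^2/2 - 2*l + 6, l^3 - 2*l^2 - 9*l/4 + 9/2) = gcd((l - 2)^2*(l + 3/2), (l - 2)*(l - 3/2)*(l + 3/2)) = l^2 - l/2 - 3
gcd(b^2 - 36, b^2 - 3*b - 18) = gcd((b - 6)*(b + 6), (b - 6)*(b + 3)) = b - 6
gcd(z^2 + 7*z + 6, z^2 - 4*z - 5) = z + 1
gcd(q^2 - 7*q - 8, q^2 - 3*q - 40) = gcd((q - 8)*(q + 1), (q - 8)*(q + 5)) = q - 8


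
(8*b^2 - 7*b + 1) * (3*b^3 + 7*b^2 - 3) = 24*b^5 + 35*b^4 - 46*b^3 - 17*b^2 + 21*b - 3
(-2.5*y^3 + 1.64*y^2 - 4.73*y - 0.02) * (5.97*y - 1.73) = -14.925*y^4 + 14.1158*y^3 - 31.0753*y^2 + 8.0635*y + 0.0346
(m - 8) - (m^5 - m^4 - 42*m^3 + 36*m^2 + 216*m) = -m^5 + m^4 + 42*m^3 - 36*m^2 - 215*m - 8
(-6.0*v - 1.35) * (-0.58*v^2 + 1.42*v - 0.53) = 3.48*v^3 - 7.737*v^2 + 1.263*v + 0.7155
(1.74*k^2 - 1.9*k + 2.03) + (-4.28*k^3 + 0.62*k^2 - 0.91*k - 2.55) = -4.28*k^3 + 2.36*k^2 - 2.81*k - 0.52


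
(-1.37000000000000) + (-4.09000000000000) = -5.46000000000000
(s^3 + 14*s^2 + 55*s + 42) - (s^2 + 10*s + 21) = s^3 + 13*s^2 + 45*s + 21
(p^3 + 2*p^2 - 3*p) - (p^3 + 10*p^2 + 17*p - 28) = -8*p^2 - 20*p + 28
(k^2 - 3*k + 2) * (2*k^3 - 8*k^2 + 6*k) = 2*k^5 - 14*k^4 + 34*k^3 - 34*k^2 + 12*k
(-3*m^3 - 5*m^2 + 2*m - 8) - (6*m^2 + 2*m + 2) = -3*m^3 - 11*m^2 - 10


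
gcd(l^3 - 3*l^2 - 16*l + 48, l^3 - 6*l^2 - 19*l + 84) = l^2 + l - 12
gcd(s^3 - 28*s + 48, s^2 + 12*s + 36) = s + 6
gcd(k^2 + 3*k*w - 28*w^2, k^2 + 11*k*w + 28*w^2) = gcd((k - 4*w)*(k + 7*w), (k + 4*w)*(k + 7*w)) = k + 7*w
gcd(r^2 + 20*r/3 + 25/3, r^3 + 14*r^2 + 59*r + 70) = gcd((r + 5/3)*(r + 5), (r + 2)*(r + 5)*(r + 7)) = r + 5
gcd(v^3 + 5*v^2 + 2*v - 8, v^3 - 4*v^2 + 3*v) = v - 1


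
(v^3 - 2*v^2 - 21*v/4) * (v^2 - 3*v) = v^5 - 5*v^4 + 3*v^3/4 + 63*v^2/4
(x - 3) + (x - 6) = 2*x - 9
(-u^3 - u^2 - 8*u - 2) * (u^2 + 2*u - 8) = -u^5 - 3*u^4 - 2*u^3 - 10*u^2 + 60*u + 16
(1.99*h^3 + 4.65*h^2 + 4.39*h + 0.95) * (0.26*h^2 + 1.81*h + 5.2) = 0.5174*h^5 + 4.8109*h^4 + 19.9059*h^3 + 32.3729*h^2 + 24.5475*h + 4.94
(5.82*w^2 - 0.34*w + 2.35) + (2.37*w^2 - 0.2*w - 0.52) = 8.19*w^2 - 0.54*w + 1.83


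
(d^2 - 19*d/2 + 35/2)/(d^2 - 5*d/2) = (d - 7)/d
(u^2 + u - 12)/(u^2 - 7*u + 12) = (u + 4)/(u - 4)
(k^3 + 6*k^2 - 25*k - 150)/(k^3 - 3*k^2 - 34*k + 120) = (k + 5)/(k - 4)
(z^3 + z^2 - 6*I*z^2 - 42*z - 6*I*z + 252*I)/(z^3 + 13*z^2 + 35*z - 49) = (z^2 - 6*z*(1 + I) + 36*I)/(z^2 + 6*z - 7)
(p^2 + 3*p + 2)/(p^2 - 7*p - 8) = (p + 2)/(p - 8)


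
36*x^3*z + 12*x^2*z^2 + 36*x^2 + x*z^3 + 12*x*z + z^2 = (6*x + z)^2*(x*z + 1)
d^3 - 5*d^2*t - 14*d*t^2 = d*(d - 7*t)*(d + 2*t)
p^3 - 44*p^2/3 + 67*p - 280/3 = (p - 7)*(p - 5)*(p - 8/3)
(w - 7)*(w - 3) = w^2 - 10*w + 21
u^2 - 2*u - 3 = (u - 3)*(u + 1)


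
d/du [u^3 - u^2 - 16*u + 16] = 3*u^2 - 2*u - 16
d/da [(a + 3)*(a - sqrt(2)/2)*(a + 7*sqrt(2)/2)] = 3*a^2 + 6*a + 6*sqrt(2)*a - 7/2 + 9*sqrt(2)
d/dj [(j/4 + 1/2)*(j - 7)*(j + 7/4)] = 3*j^2/4 - 13*j/8 - 91/16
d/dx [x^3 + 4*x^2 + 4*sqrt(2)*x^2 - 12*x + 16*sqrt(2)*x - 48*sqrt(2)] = 3*x^2 + 8*x + 8*sqrt(2)*x - 12 + 16*sqrt(2)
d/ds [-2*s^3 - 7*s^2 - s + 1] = -6*s^2 - 14*s - 1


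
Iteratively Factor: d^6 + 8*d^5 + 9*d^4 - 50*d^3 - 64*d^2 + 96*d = (d - 1)*(d^5 + 9*d^4 + 18*d^3 - 32*d^2 - 96*d) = d*(d - 1)*(d^4 + 9*d^3 + 18*d^2 - 32*d - 96) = d*(d - 1)*(d + 4)*(d^3 + 5*d^2 - 2*d - 24) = d*(d - 2)*(d - 1)*(d + 4)*(d^2 + 7*d + 12) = d*(d - 2)*(d - 1)*(d + 3)*(d + 4)*(d + 4)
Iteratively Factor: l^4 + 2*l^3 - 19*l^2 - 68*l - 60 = (l + 2)*(l^3 - 19*l - 30) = (l + 2)^2*(l^2 - 2*l - 15) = (l + 2)^2*(l + 3)*(l - 5)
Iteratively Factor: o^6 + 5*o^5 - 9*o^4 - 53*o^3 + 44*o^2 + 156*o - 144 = (o - 1)*(o^5 + 6*o^4 - 3*o^3 - 56*o^2 - 12*o + 144) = (o - 1)*(o + 3)*(o^4 + 3*o^3 - 12*o^2 - 20*o + 48) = (o - 2)*(o - 1)*(o + 3)*(o^3 + 5*o^2 - 2*o - 24) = (o - 2)*(o - 1)*(o + 3)^2*(o^2 + 2*o - 8) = (o - 2)^2*(o - 1)*(o + 3)^2*(o + 4)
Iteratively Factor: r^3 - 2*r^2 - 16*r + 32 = (r - 4)*(r^2 + 2*r - 8) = (r - 4)*(r + 4)*(r - 2)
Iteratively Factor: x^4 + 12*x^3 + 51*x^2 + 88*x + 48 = (x + 4)*(x^3 + 8*x^2 + 19*x + 12) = (x + 1)*(x + 4)*(x^2 + 7*x + 12) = (x + 1)*(x + 3)*(x + 4)*(x + 4)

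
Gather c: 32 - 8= 24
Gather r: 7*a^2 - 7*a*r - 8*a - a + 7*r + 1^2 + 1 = 7*a^2 - 9*a + r*(7 - 7*a) + 2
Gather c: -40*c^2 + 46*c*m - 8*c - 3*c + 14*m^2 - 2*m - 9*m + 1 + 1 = -40*c^2 + c*(46*m - 11) + 14*m^2 - 11*m + 2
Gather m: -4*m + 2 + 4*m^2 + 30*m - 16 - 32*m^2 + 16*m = -28*m^2 + 42*m - 14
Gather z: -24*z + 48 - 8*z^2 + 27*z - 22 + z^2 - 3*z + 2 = 28 - 7*z^2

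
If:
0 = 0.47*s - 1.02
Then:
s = 2.17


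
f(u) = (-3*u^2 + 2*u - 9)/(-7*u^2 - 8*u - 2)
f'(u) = (2 - 6*u)/(-7*u^2 - 8*u - 2) + (14*u + 8)*(-3*u^2 + 2*u - 9)/(-7*u^2 - 8*u - 2)^2 = 38*(u^2 - 3*u - 2)/(49*u^4 + 112*u^3 + 92*u^2 + 32*u + 4)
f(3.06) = 0.34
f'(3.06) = -0.01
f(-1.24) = 5.66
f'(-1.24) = 15.31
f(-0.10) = 7.27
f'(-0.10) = -39.82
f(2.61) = 0.34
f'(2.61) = -0.02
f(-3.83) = 0.82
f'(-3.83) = 0.17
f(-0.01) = 4.70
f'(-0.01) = -20.29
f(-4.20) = 0.77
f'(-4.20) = 0.13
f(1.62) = 0.41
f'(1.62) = -0.14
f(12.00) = 0.38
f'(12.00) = 0.00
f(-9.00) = 0.54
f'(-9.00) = 0.02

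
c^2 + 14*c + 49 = (c + 7)^2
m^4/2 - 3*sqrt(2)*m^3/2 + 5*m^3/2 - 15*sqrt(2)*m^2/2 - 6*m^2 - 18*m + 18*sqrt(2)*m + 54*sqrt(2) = (m/2 + 1)*(m - 3)*(m + 6)*(m - 3*sqrt(2))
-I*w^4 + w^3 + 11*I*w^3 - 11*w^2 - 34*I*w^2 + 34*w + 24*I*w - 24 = (w - 6)*(w - 4)*(w - 1)*(-I*w + 1)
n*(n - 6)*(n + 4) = n^3 - 2*n^2 - 24*n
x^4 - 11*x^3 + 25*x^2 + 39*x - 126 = (x - 7)*(x - 3)^2*(x + 2)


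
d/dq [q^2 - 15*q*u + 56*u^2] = 2*q - 15*u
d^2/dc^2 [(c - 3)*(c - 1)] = 2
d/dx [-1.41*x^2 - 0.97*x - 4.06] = -2.82*x - 0.97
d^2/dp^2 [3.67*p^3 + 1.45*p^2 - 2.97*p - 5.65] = 22.02*p + 2.9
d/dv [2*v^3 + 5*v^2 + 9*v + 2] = 6*v^2 + 10*v + 9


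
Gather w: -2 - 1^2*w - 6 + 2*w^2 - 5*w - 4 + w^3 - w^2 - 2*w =w^3 + w^2 - 8*w - 12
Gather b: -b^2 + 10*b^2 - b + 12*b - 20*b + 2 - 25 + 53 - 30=9*b^2 - 9*b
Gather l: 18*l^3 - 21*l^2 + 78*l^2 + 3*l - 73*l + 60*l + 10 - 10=18*l^3 + 57*l^2 - 10*l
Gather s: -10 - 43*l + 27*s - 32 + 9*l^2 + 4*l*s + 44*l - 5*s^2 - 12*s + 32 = 9*l^2 + l - 5*s^2 + s*(4*l + 15) - 10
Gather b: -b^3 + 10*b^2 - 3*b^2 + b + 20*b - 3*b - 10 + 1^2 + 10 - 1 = -b^3 + 7*b^2 + 18*b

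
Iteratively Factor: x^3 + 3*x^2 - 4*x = (x + 4)*(x^2 - x) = x*(x + 4)*(x - 1)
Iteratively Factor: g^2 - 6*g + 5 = (g - 5)*(g - 1)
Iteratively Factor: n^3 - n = (n + 1)*(n^2 - n) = n*(n + 1)*(n - 1)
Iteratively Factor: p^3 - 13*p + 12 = (p - 1)*(p^2 + p - 12) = (p - 3)*(p - 1)*(p + 4)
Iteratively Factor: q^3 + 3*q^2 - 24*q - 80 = (q - 5)*(q^2 + 8*q + 16) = (q - 5)*(q + 4)*(q + 4)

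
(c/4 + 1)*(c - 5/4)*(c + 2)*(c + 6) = c^4/4 + 43*c^3/16 + 29*c^2/4 - 7*c/4 - 15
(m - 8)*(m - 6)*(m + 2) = m^3 - 12*m^2 + 20*m + 96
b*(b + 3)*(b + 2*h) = b^3 + 2*b^2*h + 3*b^2 + 6*b*h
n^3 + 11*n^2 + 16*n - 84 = (n - 2)*(n + 6)*(n + 7)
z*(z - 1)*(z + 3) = z^3 + 2*z^2 - 3*z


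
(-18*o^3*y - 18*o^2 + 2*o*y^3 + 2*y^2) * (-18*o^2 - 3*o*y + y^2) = 324*o^5*y + 54*o^4*y^2 + 324*o^4 - 54*o^3*y^3 + 54*o^3*y - 6*o^2*y^4 - 54*o^2*y^2 + 2*o*y^5 - 6*o*y^3 + 2*y^4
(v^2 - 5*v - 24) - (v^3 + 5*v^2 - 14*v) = -v^3 - 4*v^2 + 9*v - 24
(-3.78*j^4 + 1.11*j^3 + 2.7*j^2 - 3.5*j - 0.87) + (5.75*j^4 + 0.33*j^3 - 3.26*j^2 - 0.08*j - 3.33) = 1.97*j^4 + 1.44*j^3 - 0.56*j^2 - 3.58*j - 4.2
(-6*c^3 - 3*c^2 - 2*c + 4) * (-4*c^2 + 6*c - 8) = 24*c^5 - 24*c^4 + 38*c^3 - 4*c^2 + 40*c - 32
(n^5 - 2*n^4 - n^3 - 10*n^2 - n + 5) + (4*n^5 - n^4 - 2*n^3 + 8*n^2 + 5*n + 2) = 5*n^5 - 3*n^4 - 3*n^3 - 2*n^2 + 4*n + 7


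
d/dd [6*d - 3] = 6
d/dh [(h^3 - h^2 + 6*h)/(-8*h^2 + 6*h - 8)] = (-4*h^4 + 6*h^3 + 9*h^2 + 8*h - 24)/(2*(16*h^4 - 24*h^3 + 41*h^2 - 24*h + 16))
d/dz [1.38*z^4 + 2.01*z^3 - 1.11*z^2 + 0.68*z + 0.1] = 5.52*z^3 + 6.03*z^2 - 2.22*z + 0.68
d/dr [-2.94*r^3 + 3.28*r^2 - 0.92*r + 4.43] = -8.82*r^2 + 6.56*r - 0.92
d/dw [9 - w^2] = -2*w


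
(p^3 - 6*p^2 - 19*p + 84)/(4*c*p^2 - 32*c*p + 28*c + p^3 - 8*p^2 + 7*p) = (p^2 + p - 12)/(4*c*p - 4*c + p^2 - p)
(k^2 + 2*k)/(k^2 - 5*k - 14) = k/(k - 7)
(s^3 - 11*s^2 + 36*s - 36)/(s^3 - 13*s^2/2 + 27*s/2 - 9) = 2*(s - 6)/(2*s - 3)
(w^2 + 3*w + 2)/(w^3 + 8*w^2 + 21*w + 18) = (w + 1)/(w^2 + 6*w + 9)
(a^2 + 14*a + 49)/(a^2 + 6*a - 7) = (a + 7)/(a - 1)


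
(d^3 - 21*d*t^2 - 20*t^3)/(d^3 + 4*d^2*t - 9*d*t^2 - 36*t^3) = (-d^2 + 4*d*t + 5*t^2)/(-d^2 + 9*t^2)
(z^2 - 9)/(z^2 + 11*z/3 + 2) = 3*(z - 3)/(3*z + 2)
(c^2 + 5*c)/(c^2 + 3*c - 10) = c/(c - 2)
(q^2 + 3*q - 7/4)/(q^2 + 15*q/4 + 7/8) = 2*(2*q - 1)/(4*q + 1)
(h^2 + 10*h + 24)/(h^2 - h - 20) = (h + 6)/(h - 5)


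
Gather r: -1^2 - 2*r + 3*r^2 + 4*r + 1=3*r^2 + 2*r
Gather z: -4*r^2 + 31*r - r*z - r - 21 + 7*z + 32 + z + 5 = -4*r^2 + 30*r + z*(8 - r) + 16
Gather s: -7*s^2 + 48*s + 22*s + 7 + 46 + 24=-7*s^2 + 70*s + 77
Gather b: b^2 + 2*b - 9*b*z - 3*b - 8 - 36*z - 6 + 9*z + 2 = b^2 + b*(-9*z - 1) - 27*z - 12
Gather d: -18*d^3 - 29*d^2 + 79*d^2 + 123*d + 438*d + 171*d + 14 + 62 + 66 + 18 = -18*d^3 + 50*d^2 + 732*d + 160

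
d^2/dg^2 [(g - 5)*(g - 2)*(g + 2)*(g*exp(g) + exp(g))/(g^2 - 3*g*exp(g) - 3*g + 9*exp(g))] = (g^8 + 3*g^7*exp(g) - 6*g^7 - 54*g^6*exp(g) - 12*g^6 + 288*g^5*exp(g) + 142*g^5 + 54*g^4*exp(2*g) - 402*g^4*exp(g) - 225*g^4 - 504*g^3*exp(2*g) - 1071*g^3*exp(g) - 216*g^3 + 1620*g^2*exp(2*g) + 3528*g^2*exp(g) + 660*g^2 - 1944*g*exp(2*g) - 2052*g*exp(g) - 720*g - 234*exp(2*g) + 144*exp(g) + 360)*exp(g)/(g^6 - 9*g^5*exp(g) - 9*g^5 + 27*g^4*exp(2*g) + 81*g^4*exp(g) + 27*g^4 - 27*g^3*exp(3*g) - 243*g^3*exp(2*g) - 243*g^3*exp(g) - 27*g^3 + 243*g^2*exp(3*g) + 729*g^2*exp(2*g) + 243*g^2*exp(g) - 729*g*exp(3*g) - 729*g*exp(2*g) + 729*exp(3*g))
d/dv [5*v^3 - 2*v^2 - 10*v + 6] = 15*v^2 - 4*v - 10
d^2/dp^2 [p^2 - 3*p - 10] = 2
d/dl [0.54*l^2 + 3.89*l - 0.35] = 1.08*l + 3.89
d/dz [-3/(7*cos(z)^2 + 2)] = -84*sin(2*z)/(7*cos(2*z) + 11)^2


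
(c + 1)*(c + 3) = c^2 + 4*c + 3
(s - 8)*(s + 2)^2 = s^3 - 4*s^2 - 28*s - 32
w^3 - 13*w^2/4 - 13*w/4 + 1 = (w - 4)*(w - 1/4)*(w + 1)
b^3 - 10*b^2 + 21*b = b*(b - 7)*(b - 3)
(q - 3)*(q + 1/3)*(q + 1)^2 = q^4 - 2*q^3/3 - 16*q^2/3 - 14*q/3 - 1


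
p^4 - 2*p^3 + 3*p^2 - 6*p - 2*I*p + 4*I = (p - 2)*(p - I)^2*(p + 2*I)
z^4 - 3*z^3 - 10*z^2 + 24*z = z*(z - 4)*(z - 2)*(z + 3)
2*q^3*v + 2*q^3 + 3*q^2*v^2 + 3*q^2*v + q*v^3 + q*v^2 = (q + v)*(2*q + v)*(q*v + q)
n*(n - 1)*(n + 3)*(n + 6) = n^4 + 8*n^3 + 9*n^2 - 18*n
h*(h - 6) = h^2 - 6*h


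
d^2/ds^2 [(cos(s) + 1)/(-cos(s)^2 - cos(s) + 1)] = (3*(1 - cos(s)^2)^2 + cos(s)^5 + 7*cos(s)^3 + 6*cos(s)^2 - 10*cos(s) - 9)/(cos(s)^2 + cos(s) - 1)^3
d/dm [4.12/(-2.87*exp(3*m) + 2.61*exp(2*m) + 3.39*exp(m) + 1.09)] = (35.4732*exp(2*m) - 21.5064*exp(m) - 13.9668)*exp(m)/(-2.87*exp(3*m) + 2.61*exp(2*m) + 3.39*exp(m) + 1.09)^2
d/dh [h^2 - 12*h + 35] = 2*h - 12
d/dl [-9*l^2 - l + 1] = -18*l - 1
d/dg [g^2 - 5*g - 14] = 2*g - 5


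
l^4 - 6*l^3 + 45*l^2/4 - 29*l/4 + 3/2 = (l - 3)*(l - 2)*(l - 1/2)^2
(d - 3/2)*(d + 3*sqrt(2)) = d^2 - 3*d/2 + 3*sqrt(2)*d - 9*sqrt(2)/2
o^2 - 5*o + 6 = (o - 3)*(o - 2)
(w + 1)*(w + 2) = w^2 + 3*w + 2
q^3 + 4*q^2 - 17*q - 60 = (q - 4)*(q + 3)*(q + 5)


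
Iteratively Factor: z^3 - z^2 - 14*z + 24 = (z + 4)*(z^2 - 5*z + 6) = (z - 2)*(z + 4)*(z - 3)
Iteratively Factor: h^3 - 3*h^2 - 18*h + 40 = (h - 2)*(h^2 - h - 20) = (h - 5)*(h - 2)*(h + 4)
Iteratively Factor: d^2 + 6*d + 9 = (d + 3)*(d + 3)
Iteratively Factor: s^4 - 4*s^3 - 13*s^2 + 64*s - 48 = (s + 4)*(s^3 - 8*s^2 + 19*s - 12) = (s - 4)*(s + 4)*(s^2 - 4*s + 3) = (s - 4)*(s - 1)*(s + 4)*(s - 3)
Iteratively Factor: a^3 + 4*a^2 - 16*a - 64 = (a - 4)*(a^2 + 8*a + 16) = (a - 4)*(a + 4)*(a + 4)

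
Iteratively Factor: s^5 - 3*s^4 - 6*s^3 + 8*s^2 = (s - 4)*(s^4 + s^3 - 2*s^2) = (s - 4)*(s - 1)*(s^3 + 2*s^2) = (s - 4)*(s - 1)*(s + 2)*(s^2) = s*(s - 4)*(s - 1)*(s + 2)*(s)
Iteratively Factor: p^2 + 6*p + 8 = (p + 2)*(p + 4)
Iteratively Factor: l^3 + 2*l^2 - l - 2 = (l + 2)*(l^2 - 1) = (l - 1)*(l + 2)*(l + 1)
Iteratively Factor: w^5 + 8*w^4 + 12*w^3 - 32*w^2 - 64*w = (w - 2)*(w^4 + 10*w^3 + 32*w^2 + 32*w) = (w - 2)*(w + 4)*(w^3 + 6*w^2 + 8*w) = (w - 2)*(w + 2)*(w + 4)*(w^2 + 4*w) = w*(w - 2)*(w + 2)*(w + 4)*(w + 4)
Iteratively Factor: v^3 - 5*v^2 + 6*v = (v - 3)*(v^2 - 2*v) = v*(v - 3)*(v - 2)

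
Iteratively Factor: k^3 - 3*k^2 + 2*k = (k)*(k^2 - 3*k + 2) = k*(k - 2)*(k - 1)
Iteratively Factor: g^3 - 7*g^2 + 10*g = (g - 5)*(g^2 - 2*g) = (g - 5)*(g - 2)*(g)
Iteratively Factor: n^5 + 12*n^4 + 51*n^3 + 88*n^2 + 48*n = (n)*(n^4 + 12*n^3 + 51*n^2 + 88*n + 48) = n*(n + 1)*(n^3 + 11*n^2 + 40*n + 48) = n*(n + 1)*(n + 4)*(n^2 + 7*n + 12) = n*(n + 1)*(n + 4)^2*(n + 3)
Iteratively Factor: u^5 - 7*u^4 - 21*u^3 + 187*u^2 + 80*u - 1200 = (u + 4)*(u^4 - 11*u^3 + 23*u^2 + 95*u - 300) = (u + 3)*(u + 4)*(u^3 - 14*u^2 + 65*u - 100) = (u - 4)*(u + 3)*(u + 4)*(u^2 - 10*u + 25) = (u - 5)*(u - 4)*(u + 3)*(u + 4)*(u - 5)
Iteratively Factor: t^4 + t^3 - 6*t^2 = (t)*(t^3 + t^2 - 6*t) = t*(t - 2)*(t^2 + 3*t) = t^2*(t - 2)*(t + 3)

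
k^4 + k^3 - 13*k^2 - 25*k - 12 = (k - 4)*(k + 1)^2*(k + 3)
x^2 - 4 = (x - 2)*(x + 2)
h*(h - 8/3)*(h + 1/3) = h^3 - 7*h^2/3 - 8*h/9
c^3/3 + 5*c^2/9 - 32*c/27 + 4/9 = (c/3 + 1)*(c - 2/3)^2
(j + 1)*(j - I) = j^2 + j - I*j - I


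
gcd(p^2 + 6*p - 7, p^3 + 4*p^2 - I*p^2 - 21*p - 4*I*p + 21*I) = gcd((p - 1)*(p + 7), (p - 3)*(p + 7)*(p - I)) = p + 7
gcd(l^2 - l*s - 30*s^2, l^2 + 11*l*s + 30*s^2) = l + 5*s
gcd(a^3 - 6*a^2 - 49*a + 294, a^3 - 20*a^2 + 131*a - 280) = a - 7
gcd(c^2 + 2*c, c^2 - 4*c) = c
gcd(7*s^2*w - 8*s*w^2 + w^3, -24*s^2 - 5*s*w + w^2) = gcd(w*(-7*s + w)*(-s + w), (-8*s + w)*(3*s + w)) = 1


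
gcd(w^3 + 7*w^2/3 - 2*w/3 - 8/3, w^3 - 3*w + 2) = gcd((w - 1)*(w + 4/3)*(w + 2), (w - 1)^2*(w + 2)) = w^2 + w - 2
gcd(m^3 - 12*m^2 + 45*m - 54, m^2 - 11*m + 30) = m - 6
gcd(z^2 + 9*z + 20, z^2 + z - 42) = 1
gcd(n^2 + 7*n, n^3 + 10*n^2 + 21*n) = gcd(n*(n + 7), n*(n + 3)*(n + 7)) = n^2 + 7*n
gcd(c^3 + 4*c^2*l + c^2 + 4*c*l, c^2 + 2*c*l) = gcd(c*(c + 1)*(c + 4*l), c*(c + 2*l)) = c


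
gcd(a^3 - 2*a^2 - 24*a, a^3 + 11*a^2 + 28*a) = a^2 + 4*a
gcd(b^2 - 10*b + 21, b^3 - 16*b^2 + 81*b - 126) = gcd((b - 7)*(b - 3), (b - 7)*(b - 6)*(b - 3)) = b^2 - 10*b + 21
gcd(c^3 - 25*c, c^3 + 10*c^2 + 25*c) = c^2 + 5*c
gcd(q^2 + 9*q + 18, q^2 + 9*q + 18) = q^2 + 9*q + 18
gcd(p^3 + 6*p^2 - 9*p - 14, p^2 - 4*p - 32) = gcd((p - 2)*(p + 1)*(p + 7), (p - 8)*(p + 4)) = 1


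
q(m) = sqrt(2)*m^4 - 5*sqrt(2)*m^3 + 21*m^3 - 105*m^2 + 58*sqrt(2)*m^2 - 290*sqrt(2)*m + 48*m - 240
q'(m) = 4*sqrt(2)*m^3 - 15*sqrt(2)*m^2 + 63*m^2 - 210*m + 116*sqrt(2)*m - 290*sqrt(2) + 48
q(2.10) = -945.28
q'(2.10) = -221.95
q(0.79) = -533.00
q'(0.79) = -369.56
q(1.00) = -609.75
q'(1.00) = -360.63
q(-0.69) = -5.33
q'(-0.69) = -312.38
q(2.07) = -938.53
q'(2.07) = -228.01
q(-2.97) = 377.96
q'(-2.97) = -5.25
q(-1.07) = 105.96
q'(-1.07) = -272.04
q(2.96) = -1043.38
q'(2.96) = 14.69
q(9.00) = 14072.72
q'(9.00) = 6732.89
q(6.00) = 1601.62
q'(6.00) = 2088.38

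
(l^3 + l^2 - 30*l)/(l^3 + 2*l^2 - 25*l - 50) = l*(l + 6)/(l^2 + 7*l + 10)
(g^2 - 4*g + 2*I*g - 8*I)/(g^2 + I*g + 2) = (g - 4)/(g - I)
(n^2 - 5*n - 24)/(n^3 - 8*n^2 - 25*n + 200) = (n + 3)/(n^2 - 25)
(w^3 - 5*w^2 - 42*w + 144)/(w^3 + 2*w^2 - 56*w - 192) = (w - 3)/(w + 4)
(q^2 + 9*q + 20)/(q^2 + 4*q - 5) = (q + 4)/(q - 1)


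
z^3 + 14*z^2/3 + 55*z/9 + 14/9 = (z + 1/3)*(z + 2)*(z + 7/3)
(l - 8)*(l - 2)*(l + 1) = l^3 - 9*l^2 + 6*l + 16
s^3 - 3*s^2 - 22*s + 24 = (s - 6)*(s - 1)*(s + 4)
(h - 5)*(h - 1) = h^2 - 6*h + 5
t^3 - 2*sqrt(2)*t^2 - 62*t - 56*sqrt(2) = (t - 7*sqrt(2))*(t + sqrt(2))*(t + 4*sqrt(2))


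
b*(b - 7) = b^2 - 7*b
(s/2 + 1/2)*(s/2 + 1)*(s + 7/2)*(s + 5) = s^4/4 + 23*s^3/8 + 45*s^2/4 + 139*s/8 + 35/4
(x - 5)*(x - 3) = x^2 - 8*x + 15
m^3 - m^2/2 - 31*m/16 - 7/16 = (m - 7/4)*(m + 1/4)*(m + 1)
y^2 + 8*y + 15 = (y + 3)*(y + 5)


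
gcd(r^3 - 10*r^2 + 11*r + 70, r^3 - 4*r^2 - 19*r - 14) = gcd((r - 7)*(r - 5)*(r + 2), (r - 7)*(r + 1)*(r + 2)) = r^2 - 5*r - 14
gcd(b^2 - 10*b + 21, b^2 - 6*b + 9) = b - 3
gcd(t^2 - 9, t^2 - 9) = t^2 - 9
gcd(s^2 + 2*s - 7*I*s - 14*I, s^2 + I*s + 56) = s - 7*I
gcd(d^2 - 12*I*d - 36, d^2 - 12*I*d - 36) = d^2 - 12*I*d - 36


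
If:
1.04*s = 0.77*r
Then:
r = 1.35064935064935*s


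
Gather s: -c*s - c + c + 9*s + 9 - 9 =s*(9 - c)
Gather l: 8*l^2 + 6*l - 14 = 8*l^2 + 6*l - 14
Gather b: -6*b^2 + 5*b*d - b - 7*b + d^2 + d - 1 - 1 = -6*b^2 + b*(5*d - 8) + d^2 + d - 2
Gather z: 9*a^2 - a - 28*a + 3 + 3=9*a^2 - 29*a + 6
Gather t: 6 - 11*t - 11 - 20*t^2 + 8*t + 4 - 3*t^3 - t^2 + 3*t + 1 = -3*t^3 - 21*t^2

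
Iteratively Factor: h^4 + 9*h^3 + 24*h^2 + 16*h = (h + 4)*(h^3 + 5*h^2 + 4*h) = (h + 1)*(h + 4)*(h^2 + 4*h) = h*(h + 1)*(h + 4)*(h + 4)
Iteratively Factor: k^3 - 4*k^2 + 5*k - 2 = (k - 1)*(k^2 - 3*k + 2) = (k - 1)^2*(k - 2)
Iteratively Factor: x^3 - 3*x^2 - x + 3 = (x - 3)*(x^2 - 1) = (x - 3)*(x - 1)*(x + 1)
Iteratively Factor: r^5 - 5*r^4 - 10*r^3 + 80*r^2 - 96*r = (r - 4)*(r^4 - r^3 - 14*r^2 + 24*r) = (r - 4)*(r - 3)*(r^3 + 2*r^2 - 8*r) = (r - 4)*(r - 3)*(r - 2)*(r^2 + 4*r) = r*(r - 4)*(r - 3)*(r - 2)*(r + 4)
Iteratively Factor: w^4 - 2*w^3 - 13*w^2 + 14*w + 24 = (w + 1)*(w^3 - 3*w^2 - 10*w + 24) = (w - 4)*(w + 1)*(w^2 + w - 6) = (w - 4)*(w + 1)*(w + 3)*(w - 2)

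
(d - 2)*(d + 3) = d^2 + d - 6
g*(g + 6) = g^2 + 6*g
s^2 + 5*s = s*(s + 5)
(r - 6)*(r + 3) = r^2 - 3*r - 18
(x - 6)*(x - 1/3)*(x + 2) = x^3 - 13*x^2/3 - 32*x/3 + 4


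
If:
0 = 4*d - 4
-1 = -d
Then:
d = 1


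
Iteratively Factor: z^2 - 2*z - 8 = (z - 4)*(z + 2)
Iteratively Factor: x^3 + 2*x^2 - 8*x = (x - 2)*(x^2 + 4*x) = (x - 2)*(x + 4)*(x)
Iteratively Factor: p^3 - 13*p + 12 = (p - 1)*(p^2 + p - 12) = (p - 3)*(p - 1)*(p + 4)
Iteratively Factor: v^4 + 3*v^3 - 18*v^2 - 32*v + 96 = (v - 3)*(v^3 + 6*v^2 - 32) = (v - 3)*(v + 4)*(v^2 + 2*v - 8) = (v - 3)*(v + 4)^2*(v - 2)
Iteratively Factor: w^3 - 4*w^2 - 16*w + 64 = (w - 4)*(w^2 - 16) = (w - 4)^2*(w + 4)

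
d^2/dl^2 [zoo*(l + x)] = 0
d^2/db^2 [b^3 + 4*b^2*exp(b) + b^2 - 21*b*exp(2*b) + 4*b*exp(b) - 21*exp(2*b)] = 4*b^2*exp(b) - 84*b*exp(2*b) + 20*b*exp(b) + 6*b - 168*exp(2*b) + 16*exp(b) + 2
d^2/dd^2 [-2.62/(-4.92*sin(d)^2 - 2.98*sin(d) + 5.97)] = (-253.683072*sin(d)^4 - 115.240176*sin(d)^3 + 49.435208*sin(d)^2 + 183.86898*sin(d) + 200.444672)/(4.92*sin(d)^2 + 2.98*sin(d) - 5.97)^3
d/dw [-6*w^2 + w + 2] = 1 - 12*w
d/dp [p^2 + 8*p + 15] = 2*p + 8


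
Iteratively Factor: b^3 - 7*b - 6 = (b + 2)*(b^2 - 2*b - 3) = (b - 3)*(b + 2)*(b + 1)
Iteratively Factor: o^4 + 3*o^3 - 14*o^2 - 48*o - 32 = (o + 4)*(o^3 - o^2 - 10*o - 8) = (o - 4)*(o + 4)*(o^2 + 3*o + 2) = (o - 4)*(o + 1)*(o + 4)*(o + 2)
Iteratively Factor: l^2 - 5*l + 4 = (l - 1)*(l - 4)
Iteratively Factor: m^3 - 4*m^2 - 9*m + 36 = (m + 3)*(m^2 - 7*m + 12) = (m - 3)*(m + 3)*(m - 4)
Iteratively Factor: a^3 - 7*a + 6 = (a - 1)*(a^2 + a - 6) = (a - 1)*(a + 3)*(a - 2)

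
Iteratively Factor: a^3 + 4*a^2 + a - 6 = (a - 1)*(a^2 + 5*a + 6) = (a - 1)*(a + 2)*(a + 3)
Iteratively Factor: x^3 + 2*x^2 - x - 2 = (x - 1)*(x^2 + 3*x + 2) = (x - 1)*(x + 1)*(x + 2)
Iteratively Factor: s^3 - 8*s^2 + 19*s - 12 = (s - 3)*(s^2 - 5*s + 4) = (s - 3)*(s - 1)*(s - 4)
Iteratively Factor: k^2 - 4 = (k + 2)*(k - 2)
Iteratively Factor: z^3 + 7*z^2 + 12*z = (z)*(z^2 + 7*z + 12) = z*(z + 3)*(z + 4)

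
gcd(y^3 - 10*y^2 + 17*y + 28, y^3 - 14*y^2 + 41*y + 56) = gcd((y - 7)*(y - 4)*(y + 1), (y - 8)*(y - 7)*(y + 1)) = y^2 - 6*y - 7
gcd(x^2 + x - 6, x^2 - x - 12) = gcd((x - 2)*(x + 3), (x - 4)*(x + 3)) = x + 3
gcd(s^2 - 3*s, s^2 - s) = s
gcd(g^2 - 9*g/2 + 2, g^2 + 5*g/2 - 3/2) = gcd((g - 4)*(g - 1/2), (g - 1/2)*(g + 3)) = g - 1/2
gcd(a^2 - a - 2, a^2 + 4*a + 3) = a + 1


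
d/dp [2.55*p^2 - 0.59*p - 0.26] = 5.1*p - 0.59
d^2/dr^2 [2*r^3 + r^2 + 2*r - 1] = 12*r + 2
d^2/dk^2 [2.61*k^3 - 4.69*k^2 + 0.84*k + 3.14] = 15.66*k - 9.38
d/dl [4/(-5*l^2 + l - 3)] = 4*(10*l - 1)/(5*l^2 - l + 3)^2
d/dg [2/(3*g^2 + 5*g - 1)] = 2*(-6*g - 5)/(3*g^2 + 5*g - 1)^2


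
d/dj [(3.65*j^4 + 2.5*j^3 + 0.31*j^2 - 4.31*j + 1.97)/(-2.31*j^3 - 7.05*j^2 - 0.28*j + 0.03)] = (-8.4315*j^6 - 51.465*j^5 - 19.9749*j^4 - 20.8742*j^3 - 16.5952*j^2 + 27.7956*j + 0.4223)/(5.3361*j^6 + 32.571*j^5 + 50.9961*j^4 + 3.8094*j^3 - 0.3446*j^2 - 0.0168*j + 0.0009)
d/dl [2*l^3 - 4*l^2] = 2*l*(3*l - 4)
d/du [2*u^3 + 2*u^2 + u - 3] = 6*u^2 + 4*u + 1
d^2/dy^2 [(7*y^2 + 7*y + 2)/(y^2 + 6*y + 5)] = 2*(-35*y^3 - 99*y^2 - 69*y + 27)/(y^6 + 18*y^5 + 123*y^4 + 396*y^3 + 615*y^2 + 450*y + 125)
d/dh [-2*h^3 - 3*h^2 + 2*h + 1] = -6*h^2 - 6*h + 2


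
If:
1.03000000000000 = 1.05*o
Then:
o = 0.98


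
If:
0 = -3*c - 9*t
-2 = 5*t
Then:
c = 6/5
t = -2/5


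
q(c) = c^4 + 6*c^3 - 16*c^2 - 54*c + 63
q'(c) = 4*c^3 + 18*c^2 - 32*c - 54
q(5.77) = 1479.75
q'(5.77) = 1129.03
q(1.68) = -36.46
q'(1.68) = -37.99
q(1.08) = -5.06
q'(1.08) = -62.53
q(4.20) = 309.66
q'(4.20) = 425.47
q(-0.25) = 75.41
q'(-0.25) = -44.94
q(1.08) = -5.06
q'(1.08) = -62.53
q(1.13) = -8.16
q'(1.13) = -61.40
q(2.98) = -2.36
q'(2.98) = 116.34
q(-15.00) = 27648.00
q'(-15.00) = -9024.00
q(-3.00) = 0.00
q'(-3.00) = 96.00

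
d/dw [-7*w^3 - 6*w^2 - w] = -21*w^2 - 12*w - 1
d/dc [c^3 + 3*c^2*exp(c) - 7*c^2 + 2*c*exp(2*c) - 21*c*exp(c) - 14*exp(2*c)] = 3*c^2*exp(c) + 3*c^2 + 4*c*exp(2*c) - 15*c*exp(c) - 14*c - 26*exp(2*c) - 21*exp(c)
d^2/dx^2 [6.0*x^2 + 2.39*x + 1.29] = 12.0000000000000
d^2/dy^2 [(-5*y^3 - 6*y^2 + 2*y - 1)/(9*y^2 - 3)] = 2*(y^3 - 27*y^2 + y - 3)/(27*y^6 - 27*y^4 + 9*y^2 - 1)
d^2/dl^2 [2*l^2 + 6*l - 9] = 4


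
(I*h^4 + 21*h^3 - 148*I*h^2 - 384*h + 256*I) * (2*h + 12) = 2*I*h^5 + 42*h^4 + 12*I*h^4 + 252*h^3 - 296*I*h^3 - 768*h^2 - 1776*I*h^2 - 4608*h + 512*I*h + 3072*I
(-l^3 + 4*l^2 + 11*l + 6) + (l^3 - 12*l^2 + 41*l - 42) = -8*l^2 + 52*l - 36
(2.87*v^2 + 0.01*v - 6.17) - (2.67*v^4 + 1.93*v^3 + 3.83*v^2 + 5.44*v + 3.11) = -2.67*v^4 - 1.93*v^3 - 0.96*v^2 - 5.43*v - 9.28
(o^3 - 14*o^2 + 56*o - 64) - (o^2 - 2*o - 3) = o^3 - 15*o^2 + 58*o - 61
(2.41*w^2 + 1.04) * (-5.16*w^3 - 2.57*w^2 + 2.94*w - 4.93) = -12.4356*w^5 - 6.1937*w^4 + 1.719*w^3 - 14.5541*w^2 + 3.0576*w - 5.1272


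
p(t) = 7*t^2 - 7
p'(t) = 14*t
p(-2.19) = 26.57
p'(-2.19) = -30.66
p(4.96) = 165.21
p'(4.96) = 69.44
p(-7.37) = 373.22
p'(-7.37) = -103.18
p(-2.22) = 27.50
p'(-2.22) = -31.08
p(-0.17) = -6.80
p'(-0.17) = -2.38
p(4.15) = 113.56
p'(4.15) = 58.10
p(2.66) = 42.53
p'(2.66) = 37.24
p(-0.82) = -2.29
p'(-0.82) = -11.48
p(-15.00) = 1568.00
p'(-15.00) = -210.00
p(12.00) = 1001.00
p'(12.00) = 168.00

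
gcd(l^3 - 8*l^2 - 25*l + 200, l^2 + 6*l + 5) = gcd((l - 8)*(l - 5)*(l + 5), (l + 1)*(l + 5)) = l + 5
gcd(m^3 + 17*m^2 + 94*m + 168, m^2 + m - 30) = m + 6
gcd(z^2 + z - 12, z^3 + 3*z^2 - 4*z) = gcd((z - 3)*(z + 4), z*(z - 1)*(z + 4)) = z + 4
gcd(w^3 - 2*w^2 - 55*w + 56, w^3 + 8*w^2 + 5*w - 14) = w^2 + 6*w - 7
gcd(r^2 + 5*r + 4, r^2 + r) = r + 1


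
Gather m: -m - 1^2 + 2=1 - m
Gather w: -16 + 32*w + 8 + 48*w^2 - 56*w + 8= 48*w^2 - 24*w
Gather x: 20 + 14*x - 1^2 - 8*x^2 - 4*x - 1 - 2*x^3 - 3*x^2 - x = -2*x^3 - 11*x^2 + 9*x + 18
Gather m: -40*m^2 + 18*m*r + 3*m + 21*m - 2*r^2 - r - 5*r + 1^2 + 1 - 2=-40*m^2 + m*(18*r + 24) - 2*r^2 - 6*r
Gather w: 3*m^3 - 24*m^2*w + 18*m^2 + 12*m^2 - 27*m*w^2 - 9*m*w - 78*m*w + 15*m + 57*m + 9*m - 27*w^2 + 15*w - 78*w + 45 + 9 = 3*m^3 + 30*m^2 + 81*m + w^2*(-27*m - 27) + w*(-24*m^2 - 87*m - 63) + 54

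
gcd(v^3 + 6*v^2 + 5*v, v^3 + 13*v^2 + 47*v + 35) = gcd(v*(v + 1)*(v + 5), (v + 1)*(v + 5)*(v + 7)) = v^2 + 6*v + 5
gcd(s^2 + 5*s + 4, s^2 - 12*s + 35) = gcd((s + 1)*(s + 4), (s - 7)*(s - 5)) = 1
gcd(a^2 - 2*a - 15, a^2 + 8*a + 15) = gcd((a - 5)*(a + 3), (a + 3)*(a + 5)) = a + 3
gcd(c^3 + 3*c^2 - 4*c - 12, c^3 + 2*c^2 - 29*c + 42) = c - 2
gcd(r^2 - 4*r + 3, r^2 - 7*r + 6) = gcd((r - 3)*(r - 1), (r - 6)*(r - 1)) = r - 1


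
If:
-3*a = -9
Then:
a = 3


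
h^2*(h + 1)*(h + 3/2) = h^4 + 5*h^3/2 + 3*h^2/2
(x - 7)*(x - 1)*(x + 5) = x^3 - 3*x^2 - 33*x + 35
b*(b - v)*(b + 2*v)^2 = b^4 + 3*b^3*v - 4*b*v^3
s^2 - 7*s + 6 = (s - 6)*(s - 1)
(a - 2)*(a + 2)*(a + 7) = a^3 + 7*a^2 - 4*a - 28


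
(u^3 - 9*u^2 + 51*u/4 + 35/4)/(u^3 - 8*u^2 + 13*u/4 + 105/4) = (2*u + 1)/(2*u + 3)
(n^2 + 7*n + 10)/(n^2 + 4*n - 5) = (n + 2)/(n - 1)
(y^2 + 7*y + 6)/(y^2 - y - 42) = (y + 1)/(y - 7)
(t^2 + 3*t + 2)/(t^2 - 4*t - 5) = (t + 2)/(t - 5)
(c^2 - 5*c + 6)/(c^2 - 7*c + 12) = (c - 2)/(c - 4)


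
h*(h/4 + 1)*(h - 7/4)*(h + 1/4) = h^4/4 + 5*h^3/8 - 103*h^2/64 - 7*h/16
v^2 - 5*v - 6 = (v - 6)*(v + 1)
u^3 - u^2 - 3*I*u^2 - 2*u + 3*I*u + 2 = (u - 1)*(u - 2*I)*(u - I)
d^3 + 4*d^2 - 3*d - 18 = (d - 2)*(d + 3)^2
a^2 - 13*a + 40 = (a - 8)*(a - 5)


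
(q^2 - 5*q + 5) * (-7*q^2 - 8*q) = -7*q^4 + 27*q^3 + 5*q^2 - 40*q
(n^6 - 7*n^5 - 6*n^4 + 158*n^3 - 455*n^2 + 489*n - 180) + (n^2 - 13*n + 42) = n^6 - 7*n^5 - 6*n^4 + 158*n^3 - 454*n^2 + 476*n - 138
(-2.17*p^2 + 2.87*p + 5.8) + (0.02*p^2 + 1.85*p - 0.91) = -2.15*p^2 + 4.72*p + 4.89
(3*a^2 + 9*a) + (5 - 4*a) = 3*a^2 + 5*a + 5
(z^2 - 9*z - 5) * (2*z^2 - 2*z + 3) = 2*z^4 - 20*z^3 + 11*z^2 - 17*z - 15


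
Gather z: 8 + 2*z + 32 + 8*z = 10*z + 40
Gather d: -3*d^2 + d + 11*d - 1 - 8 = -3*d^2 + 12*d - 9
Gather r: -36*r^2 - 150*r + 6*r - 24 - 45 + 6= -36*r^2 - 144*r - 63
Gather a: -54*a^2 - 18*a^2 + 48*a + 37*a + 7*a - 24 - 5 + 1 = -72*a^2 + 92*a - 28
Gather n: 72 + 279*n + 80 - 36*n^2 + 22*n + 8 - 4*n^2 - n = -40*n^2 + 300*n + 160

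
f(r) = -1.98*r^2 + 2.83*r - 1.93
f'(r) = 2.83 - 3.96*r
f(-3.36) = -33.79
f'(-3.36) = 16.14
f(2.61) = -8.03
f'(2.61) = -7.51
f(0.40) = -1.11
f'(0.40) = 1.25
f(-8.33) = -162.89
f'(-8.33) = 35.82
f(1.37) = -1.77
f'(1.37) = -2.60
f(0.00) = -1.93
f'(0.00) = 2.83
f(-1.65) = -11.99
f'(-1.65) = 9.36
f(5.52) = -46.64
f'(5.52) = -19.03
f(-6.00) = -90.19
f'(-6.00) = 26.59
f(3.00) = -11.26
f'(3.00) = -9.05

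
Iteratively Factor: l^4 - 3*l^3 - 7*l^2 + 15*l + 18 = (l - 3)*(l^3 - 7*l - 6) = (l - 3)^2*(l^2 + 3*l + 2) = (l - 3)^2*(l + 1)*(l + 2)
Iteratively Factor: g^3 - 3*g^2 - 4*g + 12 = (g - 3)*(g^2 - 4) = (g - 3)*(g - 2)*(g + 2)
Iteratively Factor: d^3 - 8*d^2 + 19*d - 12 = (d - 3)*(d^2 - 5*d + 4) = (d - 4)*(d - 3)*(d - 1)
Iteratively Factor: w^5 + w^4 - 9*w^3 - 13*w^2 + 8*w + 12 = (w - 3)*(w^4 + 4*w^3 + 3*w^2 - 4*w - 4) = (w - 3)*(w + 2)*(w^3 + 2*w^2 - w - 2) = (w - 3)*(w + 1)*(w + 2)*(w^2 + w - 2) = (w - 3)*(w + 1)*(w + 2)^2*(w - 1)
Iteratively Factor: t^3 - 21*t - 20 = (t - 5)*(t^2 + 5*t + 4) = (t - 5)*(t + 4)*(t + 1)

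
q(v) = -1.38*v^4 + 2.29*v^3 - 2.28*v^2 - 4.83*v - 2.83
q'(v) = -5.52*v^3 + 6.87*v^2 - 4.56*v - 4.83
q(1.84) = -20.99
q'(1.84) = -24.35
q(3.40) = -140.02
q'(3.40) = -157.87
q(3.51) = -158.31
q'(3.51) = -174.90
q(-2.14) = -54.32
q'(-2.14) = 90.49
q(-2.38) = -79.40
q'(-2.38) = 119.35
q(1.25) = -11.33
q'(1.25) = -10.58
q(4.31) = -358.86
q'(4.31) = -338.81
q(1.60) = -16.06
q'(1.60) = -17.15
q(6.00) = -1407.73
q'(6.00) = -977.19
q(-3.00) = -182.47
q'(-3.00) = 219.72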